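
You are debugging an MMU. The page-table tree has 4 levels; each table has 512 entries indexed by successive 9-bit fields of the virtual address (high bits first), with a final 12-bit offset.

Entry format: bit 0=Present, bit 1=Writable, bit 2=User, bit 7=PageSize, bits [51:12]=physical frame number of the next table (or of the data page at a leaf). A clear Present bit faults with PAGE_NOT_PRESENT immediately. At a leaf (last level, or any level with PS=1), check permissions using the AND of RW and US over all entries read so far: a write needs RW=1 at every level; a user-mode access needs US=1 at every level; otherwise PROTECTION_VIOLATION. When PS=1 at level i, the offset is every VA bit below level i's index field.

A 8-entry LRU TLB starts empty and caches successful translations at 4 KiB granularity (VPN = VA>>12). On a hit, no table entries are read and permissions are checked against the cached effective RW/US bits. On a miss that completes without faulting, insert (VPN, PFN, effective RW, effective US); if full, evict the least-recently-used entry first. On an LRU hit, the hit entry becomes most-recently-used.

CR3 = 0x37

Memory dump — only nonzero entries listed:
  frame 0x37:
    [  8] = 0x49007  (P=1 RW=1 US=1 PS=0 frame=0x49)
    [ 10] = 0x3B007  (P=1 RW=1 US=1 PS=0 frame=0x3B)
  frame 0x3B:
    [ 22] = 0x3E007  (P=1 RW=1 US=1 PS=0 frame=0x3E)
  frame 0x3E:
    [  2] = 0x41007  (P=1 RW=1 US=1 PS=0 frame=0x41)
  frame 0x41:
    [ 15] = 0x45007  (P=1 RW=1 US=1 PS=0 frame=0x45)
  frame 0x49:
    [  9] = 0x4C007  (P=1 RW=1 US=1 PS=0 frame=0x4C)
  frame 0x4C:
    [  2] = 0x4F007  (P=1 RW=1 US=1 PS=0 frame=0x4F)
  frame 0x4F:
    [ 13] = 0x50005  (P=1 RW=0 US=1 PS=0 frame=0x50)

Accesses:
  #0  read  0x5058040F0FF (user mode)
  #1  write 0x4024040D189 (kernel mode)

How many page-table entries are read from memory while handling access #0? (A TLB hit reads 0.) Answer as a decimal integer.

Trace:
#0 VA=0x5058040F0FF (r,user):
  L0 @0x37[10] → 0x3B007  P=1,RW=1,US=1,PS=0
  L1 @0x3B[22] → 0x3E007  P=1,RW=1,US=1,PS=0
  L2 @0x3E[2] → 0x41007  P=1,RW=1,US=1,PS=0
  L3 @0x41[15] → 0x45007  P=1,RW=1,US=1,PS=0
  ⇒ phys 0x450FF  [4 reads]
#1 VA=0x4024040D189 (w,kernel):
  L0 @0x37[8] → 0x49007  P=1,RW=1,US=1,PS=0
  L1 @0x49[9] → 0x4C007  P=1,RW=1,US=1,PS=0
  L2 @0x4C[2] → 0x4F007  P=1,RW=1,US=1,PS=0
  L3 @0x4F[13] → 0x50005  P=1,RW=0,US=1,PS=0
  → PROTECTION_VIOLATION  (4 entries read)

Entries read for #0: 4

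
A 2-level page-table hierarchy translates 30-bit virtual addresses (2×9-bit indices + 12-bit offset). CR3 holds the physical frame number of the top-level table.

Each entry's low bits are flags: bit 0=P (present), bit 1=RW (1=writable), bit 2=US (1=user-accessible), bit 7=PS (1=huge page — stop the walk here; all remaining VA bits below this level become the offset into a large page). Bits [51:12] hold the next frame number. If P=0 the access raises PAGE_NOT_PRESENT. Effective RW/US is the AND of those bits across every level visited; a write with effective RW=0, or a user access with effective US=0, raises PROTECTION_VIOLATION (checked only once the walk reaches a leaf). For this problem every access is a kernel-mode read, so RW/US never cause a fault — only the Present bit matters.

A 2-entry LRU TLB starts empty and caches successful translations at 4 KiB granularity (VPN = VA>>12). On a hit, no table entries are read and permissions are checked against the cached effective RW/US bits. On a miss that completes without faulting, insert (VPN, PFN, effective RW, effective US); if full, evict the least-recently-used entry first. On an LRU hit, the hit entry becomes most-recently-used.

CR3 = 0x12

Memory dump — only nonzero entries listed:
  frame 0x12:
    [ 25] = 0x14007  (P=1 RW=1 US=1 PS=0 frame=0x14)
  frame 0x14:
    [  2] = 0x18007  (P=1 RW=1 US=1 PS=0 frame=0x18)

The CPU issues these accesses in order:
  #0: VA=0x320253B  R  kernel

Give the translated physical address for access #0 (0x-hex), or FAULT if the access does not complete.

Walk each access:
#0 VA=0x320253B (r,kernel):
  [0] read 0x12 idx=25: raw=0x14007 flags P=1 W=1 U=1 S=0
  [1] read 0x14 idx=2: raw=0x18007 flags P=1 W=1 U=1 S=0
  → PA=0x1853B  (2 entries read)

Access #0 PA: 0x1853B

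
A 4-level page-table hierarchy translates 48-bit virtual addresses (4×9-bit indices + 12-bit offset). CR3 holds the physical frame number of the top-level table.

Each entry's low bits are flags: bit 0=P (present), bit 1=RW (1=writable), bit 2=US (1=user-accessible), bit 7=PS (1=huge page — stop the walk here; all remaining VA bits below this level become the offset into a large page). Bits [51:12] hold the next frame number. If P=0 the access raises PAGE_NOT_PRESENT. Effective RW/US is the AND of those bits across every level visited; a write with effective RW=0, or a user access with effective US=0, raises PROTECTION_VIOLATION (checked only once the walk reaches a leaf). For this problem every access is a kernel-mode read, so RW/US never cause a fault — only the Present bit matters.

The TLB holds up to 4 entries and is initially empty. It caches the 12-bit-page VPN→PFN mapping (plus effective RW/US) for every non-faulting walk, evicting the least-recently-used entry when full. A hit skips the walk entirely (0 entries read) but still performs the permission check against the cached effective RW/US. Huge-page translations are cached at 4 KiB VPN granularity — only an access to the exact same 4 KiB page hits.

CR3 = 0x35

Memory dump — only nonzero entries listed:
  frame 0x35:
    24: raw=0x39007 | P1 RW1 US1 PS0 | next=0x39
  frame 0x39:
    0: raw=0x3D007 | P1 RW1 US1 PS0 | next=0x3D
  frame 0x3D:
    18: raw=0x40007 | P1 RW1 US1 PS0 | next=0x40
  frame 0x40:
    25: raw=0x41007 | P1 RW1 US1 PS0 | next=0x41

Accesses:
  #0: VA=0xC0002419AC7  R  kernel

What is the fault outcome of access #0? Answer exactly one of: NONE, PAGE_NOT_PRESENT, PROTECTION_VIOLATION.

Walk each access:
#0 VA=0xC0002419AC7 (r,kernel):
  L0 @0x35[24] → 0x39007  P=1,RW=1,US=1,PS=0
  L1 @0x39[0] → 0x3D007  P=1,RW=1,US=1,PS=0
  L2 @0x3D[18] → 0x40007  P=1,RW=1,US=1,PS=0
  L3 @0x40[25] → 0x41007  P=1,RW=1,US=1,PS=0
  ⇒ phys 0x41AC7  [4 reads]

Access #0 fault: NONE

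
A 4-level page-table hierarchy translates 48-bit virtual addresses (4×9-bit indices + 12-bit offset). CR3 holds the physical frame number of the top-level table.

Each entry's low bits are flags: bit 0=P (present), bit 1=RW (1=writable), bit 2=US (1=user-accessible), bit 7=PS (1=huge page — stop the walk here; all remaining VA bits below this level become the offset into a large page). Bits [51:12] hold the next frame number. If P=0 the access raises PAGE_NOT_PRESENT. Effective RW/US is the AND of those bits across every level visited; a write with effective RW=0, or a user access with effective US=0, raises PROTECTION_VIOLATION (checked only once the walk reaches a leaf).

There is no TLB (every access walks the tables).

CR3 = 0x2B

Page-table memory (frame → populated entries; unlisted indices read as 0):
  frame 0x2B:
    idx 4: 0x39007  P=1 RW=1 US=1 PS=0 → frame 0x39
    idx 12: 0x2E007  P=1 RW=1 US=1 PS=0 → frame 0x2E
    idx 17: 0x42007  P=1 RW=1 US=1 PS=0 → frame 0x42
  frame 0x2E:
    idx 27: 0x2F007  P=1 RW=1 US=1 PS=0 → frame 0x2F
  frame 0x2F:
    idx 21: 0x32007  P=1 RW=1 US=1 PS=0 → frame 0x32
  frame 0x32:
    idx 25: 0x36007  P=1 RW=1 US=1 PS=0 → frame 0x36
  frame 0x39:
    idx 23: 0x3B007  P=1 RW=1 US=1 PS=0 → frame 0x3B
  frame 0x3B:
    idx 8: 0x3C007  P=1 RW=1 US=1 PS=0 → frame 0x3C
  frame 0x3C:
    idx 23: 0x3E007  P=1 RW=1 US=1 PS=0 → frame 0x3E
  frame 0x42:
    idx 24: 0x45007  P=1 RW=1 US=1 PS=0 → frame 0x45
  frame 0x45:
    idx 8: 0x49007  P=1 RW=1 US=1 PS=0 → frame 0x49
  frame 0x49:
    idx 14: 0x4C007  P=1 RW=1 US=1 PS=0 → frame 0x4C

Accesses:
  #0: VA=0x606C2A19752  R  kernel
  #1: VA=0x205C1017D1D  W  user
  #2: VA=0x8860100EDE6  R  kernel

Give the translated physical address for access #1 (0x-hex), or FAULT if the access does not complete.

Walk each access:
#0 VA=0x606C2A19752 (r,kernel):
  L0: frame=0x2B idx=12 entry=0x2E007 [P=1 RW=1 US=1 PS=0]
  L1: frame=0x2E idx=27 entry=0x2F007 [P=1 RW=1 US=1 PS=0]
  L2: frame=0x2F idx=21 entry=0x32007 [P=1 RW=1 US=1 PS=0]
  L3: frame=0x32 idx=25 entry=0x36007 [P=1 RW=1 US=1 PS=0]
  ⇒ phys 0x36752  [4 reads]
#1 VA=0x205C1017D1D (w,user):
  L0: frame=0x2B idx=4 entry=0x39007 [P=1 RW=1 US=1 PS=0]
  L1: frame=0x39 idx=23 entry=0x3B007 [P=1 RW=1 US=1 PS=0]
  L2: frame=0x3B idx=8 entry=0x3C007 [P=1 RW=1 US=1 PS=0]
  L3: frame=0x3C idx=23 entry=0x3E007 [P=1 RW=1 US=1 PS=0]
  ⇒ phys 0x3ED1D  [4 reads]
#2 VA=0x8860100EDE6 (r,kernel):
  L0: frame=0x2B idx=17 entry=0x42007 [P=1 RW=1 US=1 PS=0]
  L1: frame=0x42 idx=24 entry=0x45007 [P=1 RW=1 US=1 PS=0]
  L2: frame=0x45 idx=8 entry=0x49007 [P=1 RW=1 US=1 PS=0]
  L3: frame=0x49 idx=14 entry=0x4C007 [P=1 RW=1 US=1 PS=0]
  ⇒ phys 0x4CDE6  [4 reads]

Access #1 PA: 0x3ED1D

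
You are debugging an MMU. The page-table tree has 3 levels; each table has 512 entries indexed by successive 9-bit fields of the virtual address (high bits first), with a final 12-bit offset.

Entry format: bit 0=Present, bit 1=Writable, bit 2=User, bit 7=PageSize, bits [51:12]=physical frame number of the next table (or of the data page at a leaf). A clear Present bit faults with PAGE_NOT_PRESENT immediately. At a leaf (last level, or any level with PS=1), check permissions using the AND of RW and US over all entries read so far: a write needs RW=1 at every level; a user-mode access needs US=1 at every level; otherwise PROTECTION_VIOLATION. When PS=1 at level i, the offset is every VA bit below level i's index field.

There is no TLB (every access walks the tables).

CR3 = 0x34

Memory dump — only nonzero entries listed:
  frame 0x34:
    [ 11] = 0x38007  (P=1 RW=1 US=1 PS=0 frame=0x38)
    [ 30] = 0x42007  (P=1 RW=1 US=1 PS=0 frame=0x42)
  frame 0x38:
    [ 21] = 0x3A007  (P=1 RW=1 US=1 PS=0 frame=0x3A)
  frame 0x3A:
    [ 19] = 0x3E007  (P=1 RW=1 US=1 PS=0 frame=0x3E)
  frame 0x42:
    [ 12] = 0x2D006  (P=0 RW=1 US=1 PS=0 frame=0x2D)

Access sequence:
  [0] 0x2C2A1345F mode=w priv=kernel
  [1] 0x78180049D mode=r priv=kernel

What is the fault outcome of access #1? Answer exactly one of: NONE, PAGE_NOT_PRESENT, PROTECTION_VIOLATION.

Per-access translation:
#0 VA=0x2C2A1345F (w,kernel):
  L0 @0x34[11] → 0x38007  P=1,RW=1,US=1,PS=0
  L1 @0x38[21] → 0x3A007  P=1,RW=1,US=1,PS=0
  L2 @0x3A[19] → 0x3E007  P=1,RW=1,US=1,PS=0
  ⇒ phys 0x3E45F  [3 reads]
#1 VA=0x78180049D (r,kernel):
  L0 @0x34[30] → 0x42007  P=1,RW=1,US=1,PS=0
  L1 @0x42[12] → 0x2D006  P=0,RW=1,US=1,PS=0
  ✗ PAGE_NOT_PRESENT  [2 reads]

Access #1 fault: PAGE_NOT_PRESENT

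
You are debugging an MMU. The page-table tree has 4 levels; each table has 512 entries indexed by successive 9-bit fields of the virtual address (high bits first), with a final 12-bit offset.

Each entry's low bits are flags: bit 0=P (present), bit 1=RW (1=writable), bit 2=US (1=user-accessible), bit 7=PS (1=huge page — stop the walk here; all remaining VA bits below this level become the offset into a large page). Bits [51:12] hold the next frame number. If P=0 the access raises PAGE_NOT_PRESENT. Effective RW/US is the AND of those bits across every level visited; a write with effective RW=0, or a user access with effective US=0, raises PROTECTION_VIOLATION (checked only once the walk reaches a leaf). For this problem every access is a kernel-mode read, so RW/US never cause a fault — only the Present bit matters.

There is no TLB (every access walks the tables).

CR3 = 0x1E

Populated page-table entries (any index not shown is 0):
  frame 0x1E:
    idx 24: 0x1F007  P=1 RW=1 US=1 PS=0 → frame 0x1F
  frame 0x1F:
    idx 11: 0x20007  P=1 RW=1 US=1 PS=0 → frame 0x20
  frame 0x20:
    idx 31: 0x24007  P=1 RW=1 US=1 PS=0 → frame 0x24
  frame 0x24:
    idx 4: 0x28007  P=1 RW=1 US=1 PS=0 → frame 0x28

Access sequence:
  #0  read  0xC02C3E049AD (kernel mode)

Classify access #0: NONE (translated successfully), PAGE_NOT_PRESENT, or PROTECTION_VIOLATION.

Walk each access:
#0 VA=0xC02C3E049AD (r,kernel):
  L0: frame=0x1E idx=24 entry=0x1F007 [P=1 RW=1 US=1 PS=0]
  L1: frame=0x1F idx=11 entry=0x20007 [P=1 RW=1 US=1 PS=0]
  L2: frame=0x20 idx=31 entry=0x24007 [P=1 RW=1 US=1 PS=0]
  L3: frame=0x24 idx=4 entry=0x28007 [P=1 RW=1 US=1 PS=0]
  ✓ 0x289AD  — 4 lookups

Access #0 fault: NONE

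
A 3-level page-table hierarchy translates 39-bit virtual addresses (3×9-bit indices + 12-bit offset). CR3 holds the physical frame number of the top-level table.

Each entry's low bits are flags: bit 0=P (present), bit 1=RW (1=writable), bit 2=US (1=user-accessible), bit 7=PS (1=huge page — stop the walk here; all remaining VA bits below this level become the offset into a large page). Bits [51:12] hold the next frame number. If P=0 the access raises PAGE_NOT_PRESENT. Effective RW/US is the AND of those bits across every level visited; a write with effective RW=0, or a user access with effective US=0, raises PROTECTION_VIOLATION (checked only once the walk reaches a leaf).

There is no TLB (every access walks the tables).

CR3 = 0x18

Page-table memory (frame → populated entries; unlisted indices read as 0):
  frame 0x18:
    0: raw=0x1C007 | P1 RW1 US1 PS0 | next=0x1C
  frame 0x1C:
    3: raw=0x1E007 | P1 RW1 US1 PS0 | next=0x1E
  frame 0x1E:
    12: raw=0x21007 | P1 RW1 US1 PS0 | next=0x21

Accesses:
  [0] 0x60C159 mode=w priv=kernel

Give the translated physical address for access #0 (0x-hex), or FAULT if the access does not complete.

Per-access translation:
#0 VA=0x60C159 (w,kernel):
  lvl0: tbl 0x18, slot 0 ⇒ 0x1C007 (P1/RW1/US1/PS0)
  lvl1: tbl 0x1C, slot 3 ⇒ 0x1E007 (P1/RW1/US1/PS0)
  lvl2: tbl 0x1E, slot 12 ⇒ 0x21007 (P1/RW1/US1/PS0)
  → PA=0x21159  (3 entries read)

Access #0 PA: 0x21159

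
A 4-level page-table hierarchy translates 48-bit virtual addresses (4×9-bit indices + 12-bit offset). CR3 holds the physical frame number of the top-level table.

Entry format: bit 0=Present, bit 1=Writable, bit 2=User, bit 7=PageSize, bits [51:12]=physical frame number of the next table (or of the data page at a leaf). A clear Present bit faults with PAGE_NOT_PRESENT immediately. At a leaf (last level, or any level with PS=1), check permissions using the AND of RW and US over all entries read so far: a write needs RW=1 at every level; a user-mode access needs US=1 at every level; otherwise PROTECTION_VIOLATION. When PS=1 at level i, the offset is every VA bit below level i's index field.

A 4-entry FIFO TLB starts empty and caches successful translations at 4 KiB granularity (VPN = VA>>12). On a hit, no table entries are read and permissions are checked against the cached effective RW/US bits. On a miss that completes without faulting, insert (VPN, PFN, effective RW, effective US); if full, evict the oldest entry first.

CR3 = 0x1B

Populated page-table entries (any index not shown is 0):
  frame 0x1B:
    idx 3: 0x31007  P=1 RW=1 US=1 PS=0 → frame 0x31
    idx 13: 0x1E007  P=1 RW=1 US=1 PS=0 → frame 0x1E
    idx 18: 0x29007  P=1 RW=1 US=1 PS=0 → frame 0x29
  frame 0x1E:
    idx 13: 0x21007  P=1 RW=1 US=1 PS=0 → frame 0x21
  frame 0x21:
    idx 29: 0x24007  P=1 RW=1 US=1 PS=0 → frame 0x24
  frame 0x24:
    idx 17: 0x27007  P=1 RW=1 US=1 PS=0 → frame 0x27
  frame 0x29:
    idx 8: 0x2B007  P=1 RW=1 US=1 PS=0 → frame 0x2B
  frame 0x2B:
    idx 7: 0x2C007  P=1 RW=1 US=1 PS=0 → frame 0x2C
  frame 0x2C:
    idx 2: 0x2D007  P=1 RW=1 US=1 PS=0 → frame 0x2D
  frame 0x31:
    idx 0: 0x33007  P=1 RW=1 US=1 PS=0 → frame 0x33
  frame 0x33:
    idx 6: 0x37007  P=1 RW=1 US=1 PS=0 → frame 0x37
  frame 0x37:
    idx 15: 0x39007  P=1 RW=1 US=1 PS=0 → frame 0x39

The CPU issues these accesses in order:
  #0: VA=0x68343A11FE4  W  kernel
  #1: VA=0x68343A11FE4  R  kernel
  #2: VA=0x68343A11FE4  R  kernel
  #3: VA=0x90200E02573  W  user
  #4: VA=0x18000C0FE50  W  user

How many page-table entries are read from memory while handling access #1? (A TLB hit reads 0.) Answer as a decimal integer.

Trace:
#0 VA=0x68343A11FE4 (w,kernel):
  L0: frame=0x1B idx=13 entry=0x1E007 [P=1 RW=1 US=1 PS=0]
  L1: frame=0x1E idx=13 entry=0x21007 [P=1 RW=1 US=1 PS=0]
  L2: frame=0x21 idx=29 entry=0x24007 [P=1 RW=1 US=1 PS=0]
  L3: frame=0x24 idx=17 entry=0x27007 [P=1 RW=1 US=1 PS=0]
  → PA=0x27FE4  (4 entries read)
#1 VA=0x68343A11FE4 (r,kernel):
  TLB hit vpn=0x68343A11 → PA=0x27FE4
#2 VA=0x68343A11FE4 (r,kernel):
  TLB hit vpn=0x68343A11 → PA=0x27FE4
#3 VA=0x90200E02573 (w,user):
  L0: frame=0x1B idx=18 entry=0x29007 [P=1 RW=1 US=1 PS=0]
  L1: frame=0x29 idx=8 entry=0x2B007 [P=1 RW=1 US=1 PS=0]
  L2: frame=0x2B idx=7 entry=0x2C007 [P=1 RW=1 US=1 PS=0]
  L3: frame=0x2C idx=2 entry=0x2D007 [P=1 RW=1 US=1 PS=0]
  → PA=0x2D573  (4 entries read)
#4 VA=0x18000C0FE50 (w,user):
  L0: frame=0x1B idx=3 entry=0x31007 [P=1 RW=1 US=1 PS=0]
  L1: frame=0x31 idx=0 entry=0x33007 [P=1 RW=1 US=1 PS=0]
  L2: frame=0x33 idx=6 entry=0x37007 [P=1 RW=1 US=1 PS=0]
  L3: frame=0x37 idx=15 entry=0x39007 [P=1 RW=1 US=1 PS=0]
  → PA=0x39E50  (4 entries read)

Entries read for #1: 0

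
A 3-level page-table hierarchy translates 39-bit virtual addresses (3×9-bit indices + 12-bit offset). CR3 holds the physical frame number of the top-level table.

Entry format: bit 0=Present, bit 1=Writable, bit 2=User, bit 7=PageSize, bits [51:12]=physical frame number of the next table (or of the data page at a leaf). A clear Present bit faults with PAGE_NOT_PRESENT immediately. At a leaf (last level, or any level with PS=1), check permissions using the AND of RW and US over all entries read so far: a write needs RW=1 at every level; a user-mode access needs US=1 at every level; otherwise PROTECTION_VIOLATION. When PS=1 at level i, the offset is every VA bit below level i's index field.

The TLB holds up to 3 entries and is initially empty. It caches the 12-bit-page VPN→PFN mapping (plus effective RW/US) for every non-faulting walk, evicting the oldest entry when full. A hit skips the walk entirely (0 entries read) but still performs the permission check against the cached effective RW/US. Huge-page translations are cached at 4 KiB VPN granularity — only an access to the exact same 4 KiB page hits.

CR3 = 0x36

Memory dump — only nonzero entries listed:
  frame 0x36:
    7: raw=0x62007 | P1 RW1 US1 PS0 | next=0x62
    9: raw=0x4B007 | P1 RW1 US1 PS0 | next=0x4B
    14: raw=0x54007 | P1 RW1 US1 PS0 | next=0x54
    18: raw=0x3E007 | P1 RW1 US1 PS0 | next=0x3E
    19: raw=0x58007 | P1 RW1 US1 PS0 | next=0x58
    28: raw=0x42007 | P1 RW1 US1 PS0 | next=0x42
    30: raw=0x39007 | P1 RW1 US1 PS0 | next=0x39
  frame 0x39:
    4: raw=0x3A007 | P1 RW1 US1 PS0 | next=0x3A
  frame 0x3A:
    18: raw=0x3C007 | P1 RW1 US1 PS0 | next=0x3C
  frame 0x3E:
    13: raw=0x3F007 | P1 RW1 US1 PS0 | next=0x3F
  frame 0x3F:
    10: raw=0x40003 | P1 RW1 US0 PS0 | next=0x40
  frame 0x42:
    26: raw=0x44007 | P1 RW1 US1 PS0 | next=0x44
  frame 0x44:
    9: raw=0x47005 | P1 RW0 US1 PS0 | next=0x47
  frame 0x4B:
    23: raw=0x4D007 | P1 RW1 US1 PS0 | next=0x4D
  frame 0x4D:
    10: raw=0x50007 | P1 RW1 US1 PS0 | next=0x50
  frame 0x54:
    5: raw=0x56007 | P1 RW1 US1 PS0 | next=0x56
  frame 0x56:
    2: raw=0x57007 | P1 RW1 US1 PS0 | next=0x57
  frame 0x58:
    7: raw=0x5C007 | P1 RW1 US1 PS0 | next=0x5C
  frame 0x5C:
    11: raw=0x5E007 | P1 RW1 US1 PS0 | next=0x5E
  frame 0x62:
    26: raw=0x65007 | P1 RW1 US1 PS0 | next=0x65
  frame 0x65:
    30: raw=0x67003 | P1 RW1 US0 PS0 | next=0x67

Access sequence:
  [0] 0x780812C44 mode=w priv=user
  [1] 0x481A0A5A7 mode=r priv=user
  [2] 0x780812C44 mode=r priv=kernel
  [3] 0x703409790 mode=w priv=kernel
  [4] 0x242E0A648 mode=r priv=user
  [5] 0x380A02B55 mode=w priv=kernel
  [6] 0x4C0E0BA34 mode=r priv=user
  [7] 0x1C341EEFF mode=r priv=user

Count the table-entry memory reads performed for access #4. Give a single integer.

Walk each access:
#0 VA=0x780812C44 (w,user):
  [0] read 0x36 idx=30: raw=0x39007 flags P=1 W=1 U=1 S=0
  [1] read 0x39 idx=4: raw=0x3A007 flags P=1 W=1 U=1 S=0
  [2] read 0x3A idx=18: raw=0x3C007 flags P=1 W=1 U=1 S=0
  → PA=0x3CC44  (3 entries read)
#1 VA=0x481A0A5A7 (r,user):
  [0] read 0x36 idx=18: raw=0x3E007 flags P=1 W=1 U=1 S=0
  [1] read 0x3E idx=13: raw=0x3F007 flags P=1 W=1 U=1 S=0
  [2] read 0x3F idx=10: raw=0x40003 flags P=1 W=1 U=0 S=0
  ✗ PROTECTION_VIOLATION  [3 reads]
#2 VA=0x780812C44 (r,kernel):
  TLB hit vpn=0x780812 → PA=0x3CC44
#3 VA=0x703409790 (w,kernel):
  [0] read 0x36 idx=28: raw=0x42007 flags P=1 W=1 U=1 S=0
  [1] read 0x42 idx=26: raw=0x44007 flags P=1 W=1 U=1 S=0
  [2] read 0x44 idx=9: raw=0x47005 flags P=1 W=0 U=1 S=0
  ✗ PROTECTION_VIOLATION  [3 reads]
#4 VA=0x242E0A648 (r,user):
  [0] read 0x36 idx=9: raw=0x4B007 flags P=1 W=1 U=1 S=0
  [1] read 0x4B idx=23: raw=0x4D007 flags P=1 W=1 U=1 S=0
  [2] read 0x4D idx=10: raw=0x50007 flags P=1 W=1 U=1 S=0
  → PA=0x50648  (3 entries read)
#5 VA=0x380A02B55 (w,kernel):
  [0] read 0x36 idx=14: raw=0x54007 flags P=1 W=1 U=1 S=0
  [1] read 0x54 idx=5: raw=0x56007 flags P=1 W=1 U=1 S=0
  [2] read 0x56 idx=2: raw=0x57007 flags P=1 W=1 U=1 S=0
  → PA=0x57B55  (3 entries read)
#6 VA=0x4C0E0BA34 (r,user):
  [0] read 0x36 idx=19: raw=0x58007 flags P=1 W=1 U=1 S=0
  [1] read 0x58 idx=7: raw=0x5C007 flags P=1 W=1 U=1 S=0
  [2] read 0x5C idx=11: raw=0x5E007 flags P=1 W=1 U=1 S=0
  → PA=0x5EA34  (3 entries read)
#7 VA=0x1C341EEFF (r,user):
  [0] read 0x36 idx=7: raw=0x62007 flags P=1 W=1 U=1 S=0
  [1] read 0x62 idx=26: raw=0x65007 flags P=1 W=1 U=1 S=0
  [2] read 0x65 idx=30: raw=0x67003 flags P=1 W=1 U=0 S=0
  ✗ PROTECTION_VIOLATION  [3 reads]

Entries read for #4: 3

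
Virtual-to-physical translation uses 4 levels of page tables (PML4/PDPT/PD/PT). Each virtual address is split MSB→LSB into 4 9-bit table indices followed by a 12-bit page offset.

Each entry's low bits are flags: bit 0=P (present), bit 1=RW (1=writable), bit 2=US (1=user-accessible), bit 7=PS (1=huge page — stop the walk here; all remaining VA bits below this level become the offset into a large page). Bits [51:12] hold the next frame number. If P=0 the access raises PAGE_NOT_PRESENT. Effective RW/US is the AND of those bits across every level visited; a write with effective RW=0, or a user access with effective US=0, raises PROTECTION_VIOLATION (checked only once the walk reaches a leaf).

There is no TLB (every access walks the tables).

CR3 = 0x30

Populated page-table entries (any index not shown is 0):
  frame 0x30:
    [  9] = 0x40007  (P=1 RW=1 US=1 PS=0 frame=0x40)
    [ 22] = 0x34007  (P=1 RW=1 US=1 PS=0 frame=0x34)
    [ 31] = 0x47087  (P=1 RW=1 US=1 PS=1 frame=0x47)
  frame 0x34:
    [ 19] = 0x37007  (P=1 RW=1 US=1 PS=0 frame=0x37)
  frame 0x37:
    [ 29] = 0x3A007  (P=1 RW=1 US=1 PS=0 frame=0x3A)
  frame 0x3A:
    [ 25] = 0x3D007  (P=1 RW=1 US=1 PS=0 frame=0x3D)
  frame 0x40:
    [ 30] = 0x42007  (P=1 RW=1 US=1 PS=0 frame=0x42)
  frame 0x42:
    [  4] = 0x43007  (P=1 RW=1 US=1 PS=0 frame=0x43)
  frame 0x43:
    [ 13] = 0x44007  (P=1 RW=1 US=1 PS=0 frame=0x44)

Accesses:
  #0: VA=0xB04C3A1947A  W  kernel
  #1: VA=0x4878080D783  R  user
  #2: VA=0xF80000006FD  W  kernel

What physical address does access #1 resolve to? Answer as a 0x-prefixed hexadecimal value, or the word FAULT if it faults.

Walk each access:
#0 VA=0xB04C3A1947A (w,kernel):
  L0 @0x30[22] → 0x34007  P=1,RW=1,US=1,PS=0
  L1 @0x34[19] → 0x37007  P=1,RW=1,US=1,PS=0
  L2 @0x37[29] → 0x3A007  P=1,RW=1,US=1,PS=0
  L3 @0x3A[25] → 0x3D007  P=1,RW=1,US=1,PS=0
  → PA=0x3D47A  (4 entries read)
#1 VA=0x4878080D783 (r,user):
  L0 @0x30[9] → 0x40007  P=1,RW=1,US=1,PS=0
  L1 @0x40[30] → 0x42007  P=1,RW=1,US=1,PS=0
  L2 @0x42[4] → 0x43007  P=1,RW=1,US=1,PS=0
  L3 @0x43[13] → 0x44007  P=1,RW=1,US=1,PS=0
  → PA=0x44783  (4 entries read)
#2 VA=0xF80000006FD (w,kernel):
  L0 @0x30[31] → 0x47087  P=1,RW=1,US=1,PS=1
  → PA=0x476FD (huge @L0)  (1 entries read)

Access #1 PA: 0x44783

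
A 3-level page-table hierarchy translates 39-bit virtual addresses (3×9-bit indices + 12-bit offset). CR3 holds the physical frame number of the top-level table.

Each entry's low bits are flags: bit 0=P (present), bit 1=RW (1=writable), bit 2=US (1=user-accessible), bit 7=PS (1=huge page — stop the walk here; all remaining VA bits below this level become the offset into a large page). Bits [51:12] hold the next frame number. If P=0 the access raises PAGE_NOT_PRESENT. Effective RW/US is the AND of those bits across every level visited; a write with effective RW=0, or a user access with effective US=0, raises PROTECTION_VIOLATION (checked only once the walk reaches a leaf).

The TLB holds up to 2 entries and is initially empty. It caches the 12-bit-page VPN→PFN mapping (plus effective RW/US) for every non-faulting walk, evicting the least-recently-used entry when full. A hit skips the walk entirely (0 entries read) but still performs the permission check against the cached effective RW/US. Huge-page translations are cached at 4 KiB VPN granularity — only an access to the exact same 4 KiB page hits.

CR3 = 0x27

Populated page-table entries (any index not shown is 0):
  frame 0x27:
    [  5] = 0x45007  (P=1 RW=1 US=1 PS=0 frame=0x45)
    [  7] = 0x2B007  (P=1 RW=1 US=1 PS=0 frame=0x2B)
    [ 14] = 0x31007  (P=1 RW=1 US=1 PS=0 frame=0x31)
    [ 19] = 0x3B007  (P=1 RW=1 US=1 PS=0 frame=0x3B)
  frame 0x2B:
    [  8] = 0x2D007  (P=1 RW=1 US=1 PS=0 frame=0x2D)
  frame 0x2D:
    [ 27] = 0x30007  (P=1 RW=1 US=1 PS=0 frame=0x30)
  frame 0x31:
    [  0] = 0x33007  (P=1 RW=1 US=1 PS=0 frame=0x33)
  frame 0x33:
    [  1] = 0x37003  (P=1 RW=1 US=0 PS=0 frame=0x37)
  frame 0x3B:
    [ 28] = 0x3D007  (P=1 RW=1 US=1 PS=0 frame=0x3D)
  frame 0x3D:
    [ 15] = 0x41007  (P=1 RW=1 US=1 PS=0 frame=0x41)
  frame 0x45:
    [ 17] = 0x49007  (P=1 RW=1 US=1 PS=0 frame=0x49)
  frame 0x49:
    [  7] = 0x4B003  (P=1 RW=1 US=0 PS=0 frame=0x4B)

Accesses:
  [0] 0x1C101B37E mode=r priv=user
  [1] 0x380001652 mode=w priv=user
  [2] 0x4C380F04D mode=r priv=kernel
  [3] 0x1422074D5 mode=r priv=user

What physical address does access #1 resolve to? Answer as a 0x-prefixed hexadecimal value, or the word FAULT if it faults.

Trace:
#0 VA=0x1C101B37E (r,user):
  lvl0: tbl 0x27, slot 7 ⇒ 0x2B007 (P1/RW1/US1/PS0)
  lvl1: tbl 0x2B, slot 8 ⇒ 0x2D007 (P1/RW1/US1/PS0)
  lvl2: tbl 0x2D, slot 27 ⇒ 0x30007 (P1/RW1/US1/PS0)
  ⇒ phys 0x3037E  [3 reads]
#1 VA=0x380001652 (w,user):
  lvl0: tbl 0x27, slot 14 ⇒ 0x31007 (P1/RW1/US1/PS0)
  lvl1: tbl 0x31, slot 0 ⇒ 0x33007 (P1/RW1/US1/PS0)
  lvl2: tbl 0x33, slot 1 ⇒ 0x37003 (P1/RW1/US0/PS0)
  → PROTECTION_VIOLATION  (3 entries read)
#2 VA=0x4C380F04D (r,kernel):
  lvl0: tbl 0x27, slot 19 ⇒ 0x3B007 (P1/RW1/US1/PS0)
  lvl1: tbl 0x3B, slot 28 ⇒ 0x3D007 (P1/RW1/US1/PS0)
  lvl2: tbl 0x3D, slot 15 ⇒ 0x41007 (P1/RW1/US1/PS0)
  ⇒ phys 0x4104D  [3 reads]
#3 VA=0x1422074D5 (r,user):
  lvl0: tbl 0x27, slot 5 ⇒ 0x45007 (P1/RW1/US1/PS0)
  lvl1: tbl 0x45, slot 17 ⇒ 0x49007 (P1/RW1/US1/PS0)
  lvl2: tbl 0x49, slot 7 ⇒ 0x4B003 (P1/RW1/US0/PS0)
  → PROTECTION_VIOLATION  (3 entries read)

Access #1 PA: FAULT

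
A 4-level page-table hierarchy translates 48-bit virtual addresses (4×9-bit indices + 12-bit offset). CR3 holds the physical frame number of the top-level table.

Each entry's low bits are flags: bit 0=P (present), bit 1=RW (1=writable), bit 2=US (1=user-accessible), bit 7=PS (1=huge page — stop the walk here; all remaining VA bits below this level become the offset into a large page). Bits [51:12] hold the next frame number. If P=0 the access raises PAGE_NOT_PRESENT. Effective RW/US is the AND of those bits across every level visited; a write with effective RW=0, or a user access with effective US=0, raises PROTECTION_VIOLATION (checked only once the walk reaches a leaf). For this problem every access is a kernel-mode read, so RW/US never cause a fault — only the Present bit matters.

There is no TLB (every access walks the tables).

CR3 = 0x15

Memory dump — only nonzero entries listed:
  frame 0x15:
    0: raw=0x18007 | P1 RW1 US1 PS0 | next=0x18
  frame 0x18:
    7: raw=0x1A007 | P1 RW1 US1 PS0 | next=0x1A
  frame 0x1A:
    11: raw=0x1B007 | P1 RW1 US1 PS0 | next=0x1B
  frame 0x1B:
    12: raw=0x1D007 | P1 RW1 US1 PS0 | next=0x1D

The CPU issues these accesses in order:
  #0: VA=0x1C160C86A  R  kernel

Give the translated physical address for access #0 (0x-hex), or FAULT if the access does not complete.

Walk each access:
#0 VA=0x1C160C86A (r,kernel):
  L0: frame=0x15 idx=0 entry=0x18007 [P=1 RW=1 US=1 PS=0]
  L1: frame=0x18 idx=7 entry=0x1A007 [P=1 RW=1 US=1 PS=0]
  L2: frame=0x1A idx=11 entry=0x1B007 [P=1 RW=1 US=1 PS=0]
  L3: frame=0x1B idx=12 entry=0x1D007 [P=1 RW=1 US=1 PS=0]
  → PA=0x1D86A  (4 entries read)

Access #0 PA: 0x1D86A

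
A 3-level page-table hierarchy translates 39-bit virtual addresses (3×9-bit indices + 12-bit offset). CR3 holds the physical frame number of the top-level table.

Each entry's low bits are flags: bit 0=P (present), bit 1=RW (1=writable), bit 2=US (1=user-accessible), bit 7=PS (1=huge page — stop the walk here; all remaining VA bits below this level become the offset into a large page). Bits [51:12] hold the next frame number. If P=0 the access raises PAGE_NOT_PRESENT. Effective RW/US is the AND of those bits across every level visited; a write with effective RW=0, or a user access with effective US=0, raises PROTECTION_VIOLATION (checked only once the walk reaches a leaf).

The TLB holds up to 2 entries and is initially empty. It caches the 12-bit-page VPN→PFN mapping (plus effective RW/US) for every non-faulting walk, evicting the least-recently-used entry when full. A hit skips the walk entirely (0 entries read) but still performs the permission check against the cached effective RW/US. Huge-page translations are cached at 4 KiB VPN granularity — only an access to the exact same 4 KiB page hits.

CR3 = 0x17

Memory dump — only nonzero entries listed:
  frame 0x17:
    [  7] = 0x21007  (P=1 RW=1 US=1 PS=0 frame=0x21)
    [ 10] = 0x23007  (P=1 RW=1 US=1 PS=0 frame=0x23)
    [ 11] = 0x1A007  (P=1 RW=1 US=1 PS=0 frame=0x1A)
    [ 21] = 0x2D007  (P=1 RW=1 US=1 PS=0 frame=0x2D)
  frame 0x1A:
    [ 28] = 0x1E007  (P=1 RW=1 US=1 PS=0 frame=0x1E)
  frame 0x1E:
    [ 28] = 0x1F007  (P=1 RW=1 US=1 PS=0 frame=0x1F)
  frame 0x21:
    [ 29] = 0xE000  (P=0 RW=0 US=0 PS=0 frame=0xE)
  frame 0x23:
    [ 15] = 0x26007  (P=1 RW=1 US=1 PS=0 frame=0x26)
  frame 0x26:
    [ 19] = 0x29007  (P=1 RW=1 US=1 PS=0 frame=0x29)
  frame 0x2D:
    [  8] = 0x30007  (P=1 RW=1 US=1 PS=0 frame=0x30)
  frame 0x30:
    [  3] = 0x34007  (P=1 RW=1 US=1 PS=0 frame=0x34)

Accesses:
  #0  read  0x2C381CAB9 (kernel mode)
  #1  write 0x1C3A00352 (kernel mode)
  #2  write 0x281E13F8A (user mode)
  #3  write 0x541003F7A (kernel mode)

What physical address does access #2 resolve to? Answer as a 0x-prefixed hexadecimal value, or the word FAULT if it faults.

Trace:
#0 VA=0x2C381CAB9 (r,kernel):
  L0 @0x17[11] → 0x1A007  P=1,RW=1,US=1,PS=0
  L1 @0x1A[28] → 0x1E007  P=1,RW=1,US=1,PS=0
  L2 @0x1E[28] → 0x1F007  P=1,RW=1,US=1,PS=0
  → PA=0x1FAB9  (3 entries read)
#1 VA=0x1C3A00352 (w,kernel):
  L0 @0x17[7] → 0x21007  P=1,RW=1,US=1,PS=0
  L1 @0x21[29] → 0xE000  P=0,RW=0,US=0,PS=0
  ✗ PAGE_NOT_PRESENT  [2 reads]
#2 VA=0x281E13F8A (w,user):
  L0 @0x17[10] → 0x23007  P=1,RW=1,US=1,PS=0
  L1 @0x23[15] → 0x26007  P=1,RW=1,US=1,PS=0
  L2 @0x26[19] → 0x29007  P=1,RW=1,US=1,PS=0
  → PA=0x29F8A  (3 entries read)
#3 VA=0x541003F7A (w,kernel):
  L0 @0x17[21] → 0x2D007  P=1,RW=1,US=1,PS=0
  L1 @0x2D[8] → 0x30007  P=1,RW=1,US=1,PS=0
  L2 @0x30[3] → 0x34007  P=1,RW=1,US=1,PS=0
  → PA=0x34F7A  (3 entries read)

Access #2 PA: 0x29F8A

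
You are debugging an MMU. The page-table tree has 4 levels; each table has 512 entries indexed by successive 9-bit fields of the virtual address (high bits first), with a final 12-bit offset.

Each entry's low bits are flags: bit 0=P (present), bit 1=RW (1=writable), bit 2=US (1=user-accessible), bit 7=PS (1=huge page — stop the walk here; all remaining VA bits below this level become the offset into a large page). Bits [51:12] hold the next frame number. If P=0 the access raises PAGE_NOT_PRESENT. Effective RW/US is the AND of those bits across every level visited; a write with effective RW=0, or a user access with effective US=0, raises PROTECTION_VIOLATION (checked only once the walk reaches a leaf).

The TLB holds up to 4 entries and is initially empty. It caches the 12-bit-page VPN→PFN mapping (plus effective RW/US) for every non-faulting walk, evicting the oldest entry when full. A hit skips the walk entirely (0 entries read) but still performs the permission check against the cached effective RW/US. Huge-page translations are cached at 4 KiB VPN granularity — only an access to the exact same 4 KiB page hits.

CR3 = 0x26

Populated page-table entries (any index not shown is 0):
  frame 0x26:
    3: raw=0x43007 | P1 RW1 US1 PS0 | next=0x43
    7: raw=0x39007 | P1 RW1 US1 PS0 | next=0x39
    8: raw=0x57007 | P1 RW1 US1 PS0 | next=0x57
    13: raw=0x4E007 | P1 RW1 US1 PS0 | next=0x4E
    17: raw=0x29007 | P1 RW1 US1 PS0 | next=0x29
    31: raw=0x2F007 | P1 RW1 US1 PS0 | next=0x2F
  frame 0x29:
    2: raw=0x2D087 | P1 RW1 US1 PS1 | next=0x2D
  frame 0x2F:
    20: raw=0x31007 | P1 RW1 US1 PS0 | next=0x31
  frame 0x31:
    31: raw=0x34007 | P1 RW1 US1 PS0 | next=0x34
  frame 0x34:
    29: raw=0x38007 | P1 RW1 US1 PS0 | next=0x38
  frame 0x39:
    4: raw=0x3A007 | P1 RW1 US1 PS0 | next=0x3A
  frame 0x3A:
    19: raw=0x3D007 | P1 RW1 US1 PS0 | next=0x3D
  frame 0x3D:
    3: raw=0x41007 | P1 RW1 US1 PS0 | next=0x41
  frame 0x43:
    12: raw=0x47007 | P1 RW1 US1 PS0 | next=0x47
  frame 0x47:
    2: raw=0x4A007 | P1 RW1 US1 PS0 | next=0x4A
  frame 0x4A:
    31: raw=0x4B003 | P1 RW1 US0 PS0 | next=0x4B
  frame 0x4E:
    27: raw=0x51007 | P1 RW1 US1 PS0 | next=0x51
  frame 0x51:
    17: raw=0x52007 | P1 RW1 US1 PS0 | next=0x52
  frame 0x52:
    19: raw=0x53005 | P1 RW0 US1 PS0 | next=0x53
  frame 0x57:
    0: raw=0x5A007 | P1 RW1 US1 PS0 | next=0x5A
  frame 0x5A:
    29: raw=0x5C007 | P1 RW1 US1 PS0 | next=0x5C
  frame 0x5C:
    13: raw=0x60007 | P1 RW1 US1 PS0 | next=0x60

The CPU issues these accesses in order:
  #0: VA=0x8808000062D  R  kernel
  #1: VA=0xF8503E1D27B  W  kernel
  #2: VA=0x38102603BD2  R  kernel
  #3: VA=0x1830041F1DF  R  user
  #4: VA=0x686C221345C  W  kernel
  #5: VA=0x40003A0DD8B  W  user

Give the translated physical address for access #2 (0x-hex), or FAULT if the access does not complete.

Trace:
#0 VA=0x8808000062D (r,kernel):
  L0 @0x26[17] → 0x29007  P=1,RW=1,US=1,PS=0
  L1 @0x29[2] → 0x2D087  P=1,RW=1,US=1,PS=1
  → PA=0x2D62D (huge @L1)  (2 entries read)
#1 VA=0xF8503E1D27B (w,kernel):
  L0 @0x26[31] → 0x2F007  P=1,RW=1,US=1,PS=0
  L1 @0x2F[20] → 0x31007  P=1,RW=1,US=1,PS=0
  L2 @0x31[31] → 0x34007  P=1,RW=1,US=1,PS=0
  L3 @0x34[29] → 0x38007  P=1,RW=1,US=1,PS=0
  → PA=0x3827B  (4 entries read)
#2 VA=0x38102603BD2 (r,kernel):
  L0 @0x26[7] → 0x39007  P=1,RW=1,US=1,PS=0
  L1 @0x39[4] → 0x3A007  P=1,RW=1,US=1,PS=0
  L2 @0x3A[19] → 0x3D007  P=1,RW=1,US=1,PS=0
  L3 @0x3D[3] → 0x41007  P=1,RW=1,US=1,PS=0
  → PA=0x41BD2  (4 entries read)
#3 VA=0x1830041F1DF (r,user):
  L0 @0x26[3] → 0x43007  P=1,RW=1,US=1,PS=0
  L1 @0x43[12] → 0x47007  P=1,RW=1,US=1,PS=0
  L2 @0x47[2] → 0x4A007  P=1,RW=1,US=1,PS=0
  L3 @0x4A[31] → 0x4B003  P=1,RW=1,US=0,PS=0
  ✗ PROTECTION_VIOLATION  [4 reads]
#4 VA=0x686C221345C (w,kernel):
  L0 @0x26[13] → 0x4E007  P=1,RW=1,US=1,PS=0
  L1 @0x4E[27] → 0x51007  P=1,RW=1,US=1,PS=0
  L2 @0x51[17] → 0x52007  P=1,RW=1,US=1,PS=0
  L3 @0x52[19] → 0x53005  P=1,RW=0,US=1,PS=0
  ✗ PROTECTION_VIOLATION  [4 reads]
#5 VA=0x40003A0DD8B (w,user):
  L0 @0x26[8] → 0x57007  P=1,RW=1,US=1,PS=0
  L1 @0x57[0] → 0x5A007  P=1,RW=1,US=1,PS=0
  L2 @0x5A[29] → 0x5C007  P=1,RW=1,US=1,PS=0
  L3 @0x5C[13] → 0x60007  P=1,RW=1,US=1,PS=0
  → PA=0x60D8B  (4 entries read)

Access #2 PA: 0x41BD2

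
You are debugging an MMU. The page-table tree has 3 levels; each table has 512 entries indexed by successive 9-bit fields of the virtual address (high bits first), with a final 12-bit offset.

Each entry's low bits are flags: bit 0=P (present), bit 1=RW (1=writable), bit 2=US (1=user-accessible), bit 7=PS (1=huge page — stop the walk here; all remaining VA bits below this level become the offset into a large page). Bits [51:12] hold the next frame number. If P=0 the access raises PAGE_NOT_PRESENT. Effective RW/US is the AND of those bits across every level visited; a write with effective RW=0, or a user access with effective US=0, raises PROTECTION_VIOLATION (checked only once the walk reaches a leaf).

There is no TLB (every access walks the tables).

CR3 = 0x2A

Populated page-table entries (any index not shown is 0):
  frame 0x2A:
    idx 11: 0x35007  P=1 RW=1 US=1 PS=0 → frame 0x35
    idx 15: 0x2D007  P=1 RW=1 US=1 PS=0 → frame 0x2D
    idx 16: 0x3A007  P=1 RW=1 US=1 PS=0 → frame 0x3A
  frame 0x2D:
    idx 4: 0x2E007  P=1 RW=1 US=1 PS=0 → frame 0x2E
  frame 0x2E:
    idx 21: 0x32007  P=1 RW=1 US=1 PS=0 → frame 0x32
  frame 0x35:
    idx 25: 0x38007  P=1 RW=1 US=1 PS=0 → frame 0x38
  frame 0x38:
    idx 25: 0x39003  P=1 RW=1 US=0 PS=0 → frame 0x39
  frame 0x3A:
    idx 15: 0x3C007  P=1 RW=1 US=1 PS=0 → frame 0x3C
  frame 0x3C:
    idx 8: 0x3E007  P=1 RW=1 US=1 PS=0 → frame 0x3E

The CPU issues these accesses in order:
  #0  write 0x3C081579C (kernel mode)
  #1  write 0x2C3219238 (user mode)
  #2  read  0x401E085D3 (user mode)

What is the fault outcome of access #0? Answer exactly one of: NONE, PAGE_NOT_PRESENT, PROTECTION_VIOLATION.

Per-access translation:
#0 VA=0x3C081579C (w,kernel):
  lvl0: tbl 0x2A, slot 15 ⇒ 0x2D007 (P1/RW1/US1/PS0)
  lvl1: tbl 0x2D, slot 4 ⇒ 0x2E007 (P1/RW1/US1/PS0)
  lvl2: tbl 0x2E, slot 21 ⇒ 0x32007 (P1/RW1/US1/PS0)
  ⇒ phys 0x3279C  [3 reads]
#1 VA=0x2C3219238 (w,user):
  lvl0: tbl 0x2A, slot 11 ⇒ 0x35007 (P1/RW1/US1/PS0)
  lvl1: tbl 0x35, slot 25 ⇒ 0x38007 (P1/RW1/US1/PS0)
  lvl2: tbl 0x38, slot 25 ⇒ 0x39003 (P1/RW1/US0/PS0)
  ⇒ fault: PROTECTION_VIOLATION  — 3 lookups
#2 VA=0x401E085D3 (r,user):
  lvl0: tbl 0x2A, slot 16 ⇒ 0x3A007 (P1/RW1/US1/PS0)
  lvl1: tbl 0x3A, slot 15 ⇒ 0x3C007 (P1/RW1/US1/PS0)
  lvl2: tbl 0x3C, slot 8 ⇒ 0x3E007 (P1/RW1/US1/PS0)
  ⇒ phys 0x3E5D3  [3 reads]

Access #0 fault: NONE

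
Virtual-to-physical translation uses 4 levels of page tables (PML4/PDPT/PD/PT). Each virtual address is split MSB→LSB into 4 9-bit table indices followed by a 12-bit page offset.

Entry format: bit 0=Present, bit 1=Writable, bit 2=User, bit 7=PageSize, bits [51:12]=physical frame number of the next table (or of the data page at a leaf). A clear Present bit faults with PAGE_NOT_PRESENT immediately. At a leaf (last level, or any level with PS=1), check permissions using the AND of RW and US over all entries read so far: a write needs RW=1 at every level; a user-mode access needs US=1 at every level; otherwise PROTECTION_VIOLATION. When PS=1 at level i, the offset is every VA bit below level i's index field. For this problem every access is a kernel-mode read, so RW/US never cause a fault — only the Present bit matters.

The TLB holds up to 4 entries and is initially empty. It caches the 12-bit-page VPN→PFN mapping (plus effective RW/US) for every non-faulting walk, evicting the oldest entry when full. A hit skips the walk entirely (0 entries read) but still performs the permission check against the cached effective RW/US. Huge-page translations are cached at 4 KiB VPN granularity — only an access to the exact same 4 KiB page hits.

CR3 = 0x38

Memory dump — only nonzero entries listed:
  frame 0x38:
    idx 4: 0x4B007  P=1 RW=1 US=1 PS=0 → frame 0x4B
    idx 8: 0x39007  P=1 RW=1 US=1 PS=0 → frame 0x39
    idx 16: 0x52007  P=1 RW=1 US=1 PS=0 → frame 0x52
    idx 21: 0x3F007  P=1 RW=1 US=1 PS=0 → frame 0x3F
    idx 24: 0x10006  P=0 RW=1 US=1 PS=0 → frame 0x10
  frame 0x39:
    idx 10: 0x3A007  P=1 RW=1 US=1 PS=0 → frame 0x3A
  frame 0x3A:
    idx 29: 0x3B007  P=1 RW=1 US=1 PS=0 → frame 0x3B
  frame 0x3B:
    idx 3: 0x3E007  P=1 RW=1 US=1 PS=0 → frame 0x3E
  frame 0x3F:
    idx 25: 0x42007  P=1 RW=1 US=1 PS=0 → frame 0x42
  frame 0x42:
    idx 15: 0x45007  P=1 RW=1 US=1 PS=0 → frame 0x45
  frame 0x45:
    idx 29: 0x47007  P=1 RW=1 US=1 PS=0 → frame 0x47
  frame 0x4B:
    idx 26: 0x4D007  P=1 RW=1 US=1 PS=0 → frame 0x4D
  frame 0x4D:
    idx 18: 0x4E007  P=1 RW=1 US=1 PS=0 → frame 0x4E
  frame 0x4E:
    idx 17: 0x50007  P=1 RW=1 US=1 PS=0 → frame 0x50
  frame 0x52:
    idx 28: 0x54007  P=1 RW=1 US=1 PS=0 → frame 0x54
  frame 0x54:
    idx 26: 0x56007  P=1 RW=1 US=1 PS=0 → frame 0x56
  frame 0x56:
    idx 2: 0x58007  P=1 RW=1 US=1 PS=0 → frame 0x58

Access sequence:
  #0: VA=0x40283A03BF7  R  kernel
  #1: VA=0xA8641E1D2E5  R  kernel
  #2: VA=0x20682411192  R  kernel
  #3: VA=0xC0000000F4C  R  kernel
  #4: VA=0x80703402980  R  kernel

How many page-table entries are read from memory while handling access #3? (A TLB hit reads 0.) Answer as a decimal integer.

Trace:
#0 VA=0x40283A03BF7 (r,kernel):
  L0 @0x38[8] → 0x39007  P=1,RW=1,US=1,PS=0
  L1 @0x39[10] → 0x3A007  P=1,RW=1,US=1,PS=0
  L2 @0x3A[29] → 0x3B007  P=1,RW=1,US=1,PS=0
  L3 @0x3B[3] → 0x3E007  P=1,RW=1,US=1,PS=0
  → PA=0x3EBF7  (4 entries read)
#1 VA=0xA8641E1D2E5 (r,kernel):
  L0 @0x38[21] → 0x3F007  P=1,RW=1,US=1,PS=0
  L1 @0x3F[25] → 0x42007  P=1,RW=1,US=1,PS=0
  L2 @0x42[15] → 0x45007  P=1,RW=1,US=1,PS=0
  L3 @0x45[29] → 0x47007  P=1,RW=1,US=1,PS=0
  → PA=0x472E5  (4 entries read)
#2 VA=0x20682411192 (r,kernel):
  L0 @0x38[4] → 0x4B007  P=1,RW=1,US=1,PS=0
  L1 @0x4B[26] → 0x4D007  P=1,RW=1,US=1,PS=0
  L2 @0x4D[18] → 0x4E007  P=1,RW=1,US=1,PS=0
  L3 @0x4E[17] → 0x50007  P=1,RW=1,US=1,PS=0
  → PA=0x50192  (4 entries read)
#3 VA=0xC0000000F4C (r,kernel):
  L0 @0x38[24] → 0x10006  P=0,RW=1,US=1,PS=0
  → PAGE_NOT_PRESENT  (1 entries read)
#4 VA=0x80703402980 (r,kernel):
  L0 @0x38[16] → 0x52007  P=1,RW=1,US=1,PS=0
  L1 @0x52[28] → 0x54007  P=1,RW=1,US=1,PS=0
  L2 @0x54[26] → 0x56007  P=1,RW=1,US=1,PS=0
  L3 @0x56[2] → 0x58007  P=1,RW=1,US=1,PS=0
  → PA=0x58980  (4 entries read)

Entries read for #3: 1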